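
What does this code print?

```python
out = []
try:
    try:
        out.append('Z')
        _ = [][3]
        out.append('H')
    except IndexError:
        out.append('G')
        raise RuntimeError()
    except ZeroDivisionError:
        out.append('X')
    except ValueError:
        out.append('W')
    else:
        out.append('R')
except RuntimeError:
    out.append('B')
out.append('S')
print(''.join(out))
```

Execution trace: 'Z' (try body) → 'G' (except IndexError) → 'B' (outer except RuntimeError) → 'S' (after the try/except). Output: ZGBS

Answer: ZGBS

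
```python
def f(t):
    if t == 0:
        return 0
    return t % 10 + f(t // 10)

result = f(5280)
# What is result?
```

Sum of digits of 5280: 0 + 8 + 2 + 5 = 15

Answer: 15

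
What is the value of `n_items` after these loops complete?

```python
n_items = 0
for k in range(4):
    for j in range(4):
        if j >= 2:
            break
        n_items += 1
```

Inner breaks at 2, outer runs 4 times
`n_items` takes the values: 0 → 1 → 2 → 3 → 4 → 5 → 6 → 7 → 8

Answer: 8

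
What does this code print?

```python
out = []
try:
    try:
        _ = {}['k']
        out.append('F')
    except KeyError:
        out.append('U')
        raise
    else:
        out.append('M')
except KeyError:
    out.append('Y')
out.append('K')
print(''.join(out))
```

Execution trace: 'U' (inner except KeyError) → 'Y' (outer except KeyError) → 'K' (after the try/except). Output: UYK

Answer: UYK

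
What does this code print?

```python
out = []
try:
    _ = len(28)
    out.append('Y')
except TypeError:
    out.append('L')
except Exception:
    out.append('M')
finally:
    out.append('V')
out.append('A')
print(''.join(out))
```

Execution trace: 'L' (except TypeError) → 'V' (finally) → 'A' (after the try/except). Output: LVA

Answer: LVA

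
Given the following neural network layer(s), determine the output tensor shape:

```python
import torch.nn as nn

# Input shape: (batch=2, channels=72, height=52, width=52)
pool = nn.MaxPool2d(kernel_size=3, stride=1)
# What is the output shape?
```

Input: (2, 72, 52, 52) -> Output: (2, 72, 50, 50)

Answer: (2, 72, 50, 50)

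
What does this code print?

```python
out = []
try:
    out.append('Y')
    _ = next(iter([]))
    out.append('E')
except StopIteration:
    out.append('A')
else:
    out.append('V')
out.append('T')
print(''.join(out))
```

Execution trace: 'Y' (try body) → 'A' (except StopIteration) → 'T' (after the try/except). Output: YAT

Answer: YAT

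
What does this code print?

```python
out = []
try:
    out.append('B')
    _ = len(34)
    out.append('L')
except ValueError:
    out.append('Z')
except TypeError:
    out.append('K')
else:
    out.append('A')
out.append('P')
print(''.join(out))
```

Execution trace: 'B' (try body) → 'K' (except TypeError) → 'P' (after the try/except). Output: BKP

Answer: BKP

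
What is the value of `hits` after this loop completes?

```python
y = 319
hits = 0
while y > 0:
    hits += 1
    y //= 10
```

Count digits by repeated division by 10
`hits` takes the values: 0 → 1 → 2 → 3

Answer: 3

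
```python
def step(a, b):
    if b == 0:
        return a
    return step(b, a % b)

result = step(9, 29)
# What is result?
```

step(9, 29) -> step(29, 9) -> step(9, 2) -> step(2, 1) -> step(1, 0) -> 1

Answer: 1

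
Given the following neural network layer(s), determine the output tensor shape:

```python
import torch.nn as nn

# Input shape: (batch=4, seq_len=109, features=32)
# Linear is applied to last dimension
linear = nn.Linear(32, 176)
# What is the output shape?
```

Input: (4, 109, 32) -> Output: (4, 109, 176)

Answer: (4, 109, 176)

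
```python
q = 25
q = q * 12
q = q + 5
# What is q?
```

Trace:
`q = 25` → q = 25
`q = q * 12` → q = 300
`q = q + 5` → q = 305
So q = 305

Answer: 305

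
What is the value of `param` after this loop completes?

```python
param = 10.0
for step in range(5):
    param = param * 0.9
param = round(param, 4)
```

Exponential decay: 10.0 * 0.9^5
`param` takes the values: 10.0 → 9.0 → 8.1 → 7.29 → 6.561 → 5.9049

Answer: 5.9049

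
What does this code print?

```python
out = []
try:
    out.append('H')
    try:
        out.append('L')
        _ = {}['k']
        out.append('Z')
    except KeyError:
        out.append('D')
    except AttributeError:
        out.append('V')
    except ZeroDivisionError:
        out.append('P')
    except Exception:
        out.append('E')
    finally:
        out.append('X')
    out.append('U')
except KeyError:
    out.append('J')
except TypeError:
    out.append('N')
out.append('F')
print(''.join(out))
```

Execution trace: 'H' (try body) → 'L' (inner try body) → 'D' (inner except KeyError) → 'X' (inner finally) → 'U' (try body, no exception) → 'F' (after the try/except). Output: HLDXUF

Answer: HLDXUF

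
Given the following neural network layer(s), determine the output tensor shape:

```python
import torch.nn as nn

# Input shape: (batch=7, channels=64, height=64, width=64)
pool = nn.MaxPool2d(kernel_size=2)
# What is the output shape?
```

Input: (7, 64, 64, 64) -> Output: (7, 64, 32, 32)

Answer: (7, 64, 32, 32)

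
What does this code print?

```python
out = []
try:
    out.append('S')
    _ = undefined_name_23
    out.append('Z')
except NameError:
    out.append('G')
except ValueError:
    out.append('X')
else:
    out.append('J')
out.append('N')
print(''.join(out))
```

Execution trace: 'S' (try body) → 'G' (except NameError) → 'N' (after the try/except). Output: SGN

Answer: SGN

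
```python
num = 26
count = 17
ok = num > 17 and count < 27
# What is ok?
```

Trace:
`num = 26` → num = 26
`count = 17` → count = 17
`ok = num > 17 and count < 27` → ok = True
So ok = True

Answer: True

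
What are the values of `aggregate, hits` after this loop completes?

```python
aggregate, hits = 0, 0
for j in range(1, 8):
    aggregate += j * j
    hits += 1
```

Sum of squares and count
`aggregate, hits` takes the values: (0, 0) → (1, 0) → (1, 1) → (5, 1) → (5, 2) → (14, 2) → (14, 3) → (30, 3) → (30, 4) → (55, 4) → (55, 5) → (91, 5) → (91, 6) → (140, 6) → (140, 7)

Answer: 140, 7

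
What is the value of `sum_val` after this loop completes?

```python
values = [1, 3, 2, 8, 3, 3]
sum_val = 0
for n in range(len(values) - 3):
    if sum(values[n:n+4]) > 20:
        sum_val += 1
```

Count windows with sum > 20
`sum_val` takes the values: 0

Answer: 0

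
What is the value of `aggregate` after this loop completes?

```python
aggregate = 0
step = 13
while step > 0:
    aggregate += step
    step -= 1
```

Sum 13 down to 1
`aggregate` takes the values: 0 → 13 → 25 → 36 → 46 → 55 → 63 → 70 → 76 → 81 → 85 → 88 → 90 → 91

Answer: 91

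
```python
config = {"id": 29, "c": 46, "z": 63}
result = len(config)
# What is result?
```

Trace:
`config = {"id": 29, "c": 46, "z": 63}` → config = {'id': 29, 'c': 46, 'z': 63}
`result = len(config)` → result = 3
So result = 3

Answer: 3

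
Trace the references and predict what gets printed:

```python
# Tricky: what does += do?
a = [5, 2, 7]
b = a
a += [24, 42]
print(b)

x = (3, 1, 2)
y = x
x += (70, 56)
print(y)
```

Key concept: += behavior differs for mutable vs immutable.
Step by step:
`a = [5, 2, 7]` → a = [5, 2, 7]
`b = a` → b = [5, 2, 7] (same object as a)
`a += [24, 42]` → a = [5, 2, 7, 24, 42] (same object as b); b = [5, 2, 7, 24, 42] (same object as a)
`print(b)` → prints [5, 2, 7, 24, 42]
`x = (3, 1, 2)` → x = (3, 1, 2)
`y = x` → y = (3, 1, 2)
`x += (70, 56)` → x = (3, 1, 2, 70, 56)
`print(y)` → prints (3, 1, 2)

Answer:
[5, 2, 7, 24, 42]
(3, 1, 2)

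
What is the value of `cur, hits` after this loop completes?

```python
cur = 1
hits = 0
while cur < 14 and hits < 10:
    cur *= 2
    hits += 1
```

Double until >= 14 or 10 iterations
`cur, hits` takes the values: (1, 0) → (2, 0) → (2, 1) → (4, 1) → (4, 2) → (8, 2) → (8, 3) → (16, 3) → (16, 4)

Answer: 16, 4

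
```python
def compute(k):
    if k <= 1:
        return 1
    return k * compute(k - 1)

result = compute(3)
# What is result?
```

compute(3) = 3 * 2 * 1 = 6

Answer: 6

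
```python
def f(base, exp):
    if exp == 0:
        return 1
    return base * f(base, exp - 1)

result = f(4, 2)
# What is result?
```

f(4, 2) = 4 * 4 = 16

Answer: 16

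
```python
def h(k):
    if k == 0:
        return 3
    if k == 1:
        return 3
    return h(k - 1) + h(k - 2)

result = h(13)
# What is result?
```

Build up from base cases: h(0)=3, h(1)=3, h(2)=6, h(3)=9, h(4)=15, h(5)=24, h(6)=39, ..., h(13)=1131

Answer: 1131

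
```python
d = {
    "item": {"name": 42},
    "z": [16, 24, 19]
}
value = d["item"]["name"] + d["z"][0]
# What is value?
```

Trace:
`d = { ...` → d = {'item': {'name': 42}, 'z': [16, 24, 19]}
`value = d["item"]["name"] + d["z"][0]` → value = 58
So value = 58

Answer: 58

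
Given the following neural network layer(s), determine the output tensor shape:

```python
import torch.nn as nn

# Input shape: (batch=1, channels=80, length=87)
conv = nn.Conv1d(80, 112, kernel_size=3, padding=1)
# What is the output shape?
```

Input: (1, 80, 87) -> Output: (1, 112, 87)

Answer: (1, 112, 87)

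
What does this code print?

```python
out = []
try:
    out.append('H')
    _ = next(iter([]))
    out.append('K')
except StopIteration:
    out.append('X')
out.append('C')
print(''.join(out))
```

Execution trace: 'H' (try body) → 'X' (except StopIteration) → 'C' (after the try/except). Output: HXC

Answer: HXC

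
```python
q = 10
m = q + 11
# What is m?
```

Trace:
`q = 10` → q = 10
`m = q + 11` → m = 21
So m = 21

Answer: 21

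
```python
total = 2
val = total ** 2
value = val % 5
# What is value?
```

Trace:
`total = 2` → total = 2
`val = total ** 2` → val = 4
`value = val % 5` → value = 4
So value = 4

Answer: 4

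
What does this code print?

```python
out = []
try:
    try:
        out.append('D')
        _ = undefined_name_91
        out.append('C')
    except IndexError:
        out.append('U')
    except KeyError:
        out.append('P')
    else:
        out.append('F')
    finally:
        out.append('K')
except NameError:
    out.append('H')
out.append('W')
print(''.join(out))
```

Execution trace: 'D' (try body) → 'K' (finally) → 'H' (outer except NameError) → 'W' (after the try/except). Output: DKHW

Answer: DKHW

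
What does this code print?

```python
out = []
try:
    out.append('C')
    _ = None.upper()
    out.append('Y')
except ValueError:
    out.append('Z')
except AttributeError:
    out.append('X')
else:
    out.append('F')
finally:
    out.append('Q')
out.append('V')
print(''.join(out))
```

Execution trace: 'C' (try body) → 'X' (except AttributeError) → 'Q' (finally) → 'V' (after the try/except). Output: CXQV

Answer: CXQV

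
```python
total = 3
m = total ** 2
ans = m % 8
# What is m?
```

Trace:
`total = 3` → total = 3
`m = total ** 2` → m = 9
`ans = m % 8` → ans = 1
So m = 9

Answer: 9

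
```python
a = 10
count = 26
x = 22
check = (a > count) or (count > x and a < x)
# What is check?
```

Trace:
`a = 10` → a = 10
`count = 26` → count = 26
`x = 22` → x = 22
`check = (a > count) or (count > x and a < x)` → check = True
So check = True

Answer: True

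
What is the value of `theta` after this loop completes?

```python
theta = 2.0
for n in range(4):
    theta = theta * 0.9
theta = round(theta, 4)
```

Exponential decay: 2.0 * 0.9^4
`theta` takes the values: 2.0 → 1.8 → 1.62 → 1.458 → 1.3122

Answer: 1.3122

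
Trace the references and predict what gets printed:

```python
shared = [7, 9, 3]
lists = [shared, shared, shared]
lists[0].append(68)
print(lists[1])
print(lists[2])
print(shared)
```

Key concept: list of same reference.
Step by step:
`shared = [7, 9, 3]` → shared = [7, 9, 3]
`lists = [shared, shared, shared]` → lists = [[7, 9, 3], [7, 9, 3], [7, 9, 3]]
`lists[0].append(68)` → shared = [7, 9, 3, 68]; lists = [[7, 9, 3, 68], [7, 9, 3, 68], [7, 9, 3, 68]]
`print(lists[1])` → prints [7, 9, 3, 68]
`print(lists[2])` → prints [7, 9, 3, 68]
`print(shared)` → prints [7, 9, 3, 68]

Answer:
[7, 9, 3, 68]
[7, 9, 3, 68]
[7, 9, 3, 68]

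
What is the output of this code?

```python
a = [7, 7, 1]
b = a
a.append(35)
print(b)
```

Key concept: basic list aliasing.
Step by step:
`a = [7, 7, 1]` → a = [7, 7, 1]
`b = a` → b = [7, 7, 1] (same object as a)
`a.append(35)` → a = [7, 7, 1, 35] (same object as b); b = [7, 7, 1, 35] (same object as a)
`print(b)` → prints [7, 7, 1, 35]

Answer: [7, 7, 1, 35]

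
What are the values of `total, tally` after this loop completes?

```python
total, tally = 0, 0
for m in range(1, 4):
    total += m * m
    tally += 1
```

Sum of squares and count
`total, tally` takes the values: (0, 0) → (1, 0) → (1, 1) → (5, 1) → (5, 2) → (14, 2) → (14, 3)

Answer: 14, 3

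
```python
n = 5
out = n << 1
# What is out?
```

Trace:
`n = 5` → n = 5
`out = n << 1` → out = 10
So out = 10

Answer: 10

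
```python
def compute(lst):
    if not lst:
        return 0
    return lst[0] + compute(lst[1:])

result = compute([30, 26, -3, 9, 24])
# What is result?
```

30 + 26 + (-3) + 9 + 24 + 0 = 86

Answer: 86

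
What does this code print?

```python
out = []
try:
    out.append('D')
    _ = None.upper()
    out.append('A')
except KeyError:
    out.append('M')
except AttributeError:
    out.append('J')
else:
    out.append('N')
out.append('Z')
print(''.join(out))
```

Execution trace: 'D' (try body) → 'J' (except AttributeError) → 'Z' (after the try/except). Output: DJZ

Answer: DJZ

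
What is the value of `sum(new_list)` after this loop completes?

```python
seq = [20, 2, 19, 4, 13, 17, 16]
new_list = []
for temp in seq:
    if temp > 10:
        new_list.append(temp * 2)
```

Sum of doubled values > 10
`new_list` takes the values: [] → [40] → [40, 38] → [40, 38, 26] → [40, 38, 26, 34] → [40, 38, 26, 34, 32]
So `sum(new_list)` = 170

Answer: 170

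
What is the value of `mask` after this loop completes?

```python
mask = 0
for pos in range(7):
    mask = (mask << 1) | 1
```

Build 7 consecutive 1-bits: 0b1111111
`mask` takes the values: 0 → 1 → 3 → 7 → 15 → 31 → 63 → 127

Answer: 127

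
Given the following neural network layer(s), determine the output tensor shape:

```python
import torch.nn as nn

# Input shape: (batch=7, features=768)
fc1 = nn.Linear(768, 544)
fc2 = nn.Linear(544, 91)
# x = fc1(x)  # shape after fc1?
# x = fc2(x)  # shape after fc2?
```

Input: (7, 768) -> after fc1: (7, 544) -> Output: (7, 91)

Answer: (7, 91)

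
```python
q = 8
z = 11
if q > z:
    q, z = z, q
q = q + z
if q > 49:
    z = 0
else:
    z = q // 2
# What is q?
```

Trace:
`q = 8` → q = 8
`z = 11` → z = 11
`if q > z: ...` → q > z is False → no variable changes
`q = q + z` → q = 19
`if q > 49: ...` → q > 49 is False, take else branch → z = 9
So q = 19

Answer: 19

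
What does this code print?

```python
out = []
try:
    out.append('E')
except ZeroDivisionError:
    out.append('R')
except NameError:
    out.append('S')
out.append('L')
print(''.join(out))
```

Execution trace: 'E' (try body, no exception) → 'L' (after the try/except). Output: EL

Answer: EL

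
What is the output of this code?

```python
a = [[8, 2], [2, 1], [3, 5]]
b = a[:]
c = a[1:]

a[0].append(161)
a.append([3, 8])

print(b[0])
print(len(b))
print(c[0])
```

Key concept: slice with nested mutation.
Step by step:
`a = [[8, 2], [2, 1], [3, 5]]` → a = [[8, 2], [2, 1], [3, 5]]
`b = a[:]` → b = [[8, 2], [2, 1], [3, 5]]
`c = a[1:]` → c = [[2, 1], [3, 5]]
`a[0].append(161)` → a = [[8, 2, 161], [2, 1], [3, 5]]; b = [[8, 2, 161], [2, 1], [3, 5]]
`a.append([3, 8])` → a = [[8, 2, 161], [2, 1], [3, 5], [3, 8]]
`print(b[0])` → prints [8, 2, 161]
`print(len(b))` → prints 3
`print(c[0])` → prints [2, 1]

Answer:
[8, 2, 161]
3
[2, 1]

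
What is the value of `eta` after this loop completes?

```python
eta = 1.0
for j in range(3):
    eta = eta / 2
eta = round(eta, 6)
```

Halving LR 3 times: 1 / 2^3
`eta` takes the values: 1.0 → 0.5 → 0.25 → 0.125

Answer: 0.125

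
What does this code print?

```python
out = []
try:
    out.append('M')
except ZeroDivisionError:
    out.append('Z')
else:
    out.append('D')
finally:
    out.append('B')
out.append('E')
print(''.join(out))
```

Execution trace: 'M' (try body, no exception) → 'D' (else) → 'B' (finally) → 'E' (after the try/except). Output: MDBE

Answer: MDBE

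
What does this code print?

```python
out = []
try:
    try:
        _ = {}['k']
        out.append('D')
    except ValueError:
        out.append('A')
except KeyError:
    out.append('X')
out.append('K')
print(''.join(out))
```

Execution trace: 'X' (outer except KeyError) → 'K' (after the try/except). Output: XK

Answer: XK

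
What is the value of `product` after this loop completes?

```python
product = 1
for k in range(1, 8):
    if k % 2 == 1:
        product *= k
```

Product of odd numbers 1 to 7
`product` takes the values: 1 → 3 → 15 → 105

Answer: 105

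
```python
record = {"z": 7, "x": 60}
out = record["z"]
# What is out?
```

Trace:
`record = {"z": 7, "x": 60}` → record = {'z': 7, 'x': 60}
`out = record["z"]` → out = 7
So out = 7

Answer: 7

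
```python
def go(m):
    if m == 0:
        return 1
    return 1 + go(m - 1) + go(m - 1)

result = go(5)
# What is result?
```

go(m) = 1 + 2·go(m-1), go(0)=1. Closed form: (1+1)·2^5 - 1 = 63.

Answer: 63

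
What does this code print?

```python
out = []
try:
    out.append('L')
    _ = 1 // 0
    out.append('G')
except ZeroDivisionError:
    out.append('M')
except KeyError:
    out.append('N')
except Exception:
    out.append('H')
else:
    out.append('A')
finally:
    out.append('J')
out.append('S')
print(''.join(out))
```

Execution trace: 'L' (try body) → 'M' (except ZeroDivisionError) → 'J' (finally) → 'S' (after the try/except). Output: LMJS

Answer: LMJS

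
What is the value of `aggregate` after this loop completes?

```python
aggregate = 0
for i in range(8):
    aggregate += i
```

Sum of 0 to 7 = 28
`aggregate` takes the values: 0 → 1 → 3 → 6 → 10 → 15 → 21 → 28

Answer: 28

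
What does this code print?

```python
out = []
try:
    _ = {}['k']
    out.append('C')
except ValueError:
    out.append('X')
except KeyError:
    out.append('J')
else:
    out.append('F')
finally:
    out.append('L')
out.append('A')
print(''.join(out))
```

Execution trace: 'J' (except KeyError) → 'L' (finally) → 'A' (after the try/except). Output: JLA

Answer: JLA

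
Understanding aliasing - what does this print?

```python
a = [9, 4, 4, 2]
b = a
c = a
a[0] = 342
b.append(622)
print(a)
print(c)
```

Key concept: multiple aliases.
Step by step:
`a = [9, 4, 4, 2]` → a = [9, 4, 4, 2]
`b = a` → b = [9, 4, 4, 2] (same object as a)
`c = a` → c = [9, 4, 4, 2] (same object as a, b)
`a[0] = 342` → a = [342, 4, 4, 2] (same object as b, c); b = [342, 4, 4, 2] (same object as a, c); c = [342, 4, 4, 2] (same object as a, b)
`b.append(622)` → a = [342, 4, 4, 2, 622] (same object as b, c); b = [342, 4, 4, 2, 622] (same object as a, c); c = [342, 4, 4, 2, 622] (same object as a, b)
`print(a)` → prints [342, 4, 4, 2, 622]
`print(c)` → prints [342, 4, 4, 2, 622]

Answer:
[342, 4, 4, 2, 622]
[342, 4, 4, 2, 622]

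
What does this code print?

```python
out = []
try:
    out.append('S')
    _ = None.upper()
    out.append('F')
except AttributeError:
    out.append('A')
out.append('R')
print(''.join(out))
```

Execution trace: 'S' (try body) → 'A' (except AttributeError) → 'R' (after the try/except). Output: SAR

Answer: SAR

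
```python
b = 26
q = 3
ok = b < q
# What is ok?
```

Trace:
`b = 26` → b = 26
`q = 3` → q = 3
`ok = b < q` → ok = False
So ok = False

Answer: False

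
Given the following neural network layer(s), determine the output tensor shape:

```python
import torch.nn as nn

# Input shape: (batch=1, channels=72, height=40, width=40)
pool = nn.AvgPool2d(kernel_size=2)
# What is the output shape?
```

Input: (1, 72, 40, 40) -> Output: (1, 72, 20, 20)

Answer: (1, 72, 20, 20)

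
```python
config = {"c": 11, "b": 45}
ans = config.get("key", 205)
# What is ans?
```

Trace:
`config = {"c": 11, "b": 45}` → config = {'c': 11, 'b': 45}
`ans = config.get("key", 205)` → ans = 205
So ans = 205

Answer: 205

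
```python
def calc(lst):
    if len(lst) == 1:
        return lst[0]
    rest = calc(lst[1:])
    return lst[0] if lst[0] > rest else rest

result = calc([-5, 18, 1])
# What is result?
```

Recursive max over [-5, 18, 1] = 18

Answer: 18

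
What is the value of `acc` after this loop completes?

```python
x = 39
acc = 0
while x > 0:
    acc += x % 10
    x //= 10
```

Sum digits of 39
`acc` takes the values: 0 → 9 → 12

Answer: 12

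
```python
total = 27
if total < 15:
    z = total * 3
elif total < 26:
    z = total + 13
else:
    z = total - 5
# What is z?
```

Trace:
`total = 27` → total = 27
`if total < 15: ...` → total < 15 is False, total < 26 is False, take else branch → z = 22
So z = 22

Answer: 22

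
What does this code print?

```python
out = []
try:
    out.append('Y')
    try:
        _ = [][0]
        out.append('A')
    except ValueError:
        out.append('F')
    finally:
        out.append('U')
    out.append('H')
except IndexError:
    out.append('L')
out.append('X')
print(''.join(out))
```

Execution trace: 'Y' (try body) → 'U' (inner finally) → 'L' (except IndexError) → 'X' (after the try/except). Output: YULX

Answer: YULX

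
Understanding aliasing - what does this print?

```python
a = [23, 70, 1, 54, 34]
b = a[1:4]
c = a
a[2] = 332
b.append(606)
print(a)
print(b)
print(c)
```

Key concept: slice vs alias.
Step by step:
`a = [23, 70, 1, 54, 34]` → a = [23, 70, 1, 54, 34]
`b = a[1:4]` → b = [70, 1, 54]
`c = a` → c = [23, 70, 1, 54, 34] (same object as a)
`a[2] = 332` → a = [23, 70, 332, 54, 34] (same object as c); c = [23, 70, 332, 54, 34] (same object as a)
`b.append(606)` → b = [70, 1, 54, 606]
`print(a)` → prints [23, 70, 332, 54, 34]
`print(b)` → prints [70, 1, 54, 606]
`print(c)` → prints [23, 70, 332, 54, 34]

Answer:
[23, 70, 332, 54, 34]
[70, 1, 54, 606]
[23, 70, 332, 54, 34]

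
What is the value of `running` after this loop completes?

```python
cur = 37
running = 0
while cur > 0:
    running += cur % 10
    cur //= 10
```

Sum digits of 37
`running` takes the values: 0 → 7 → 10

Answer: 10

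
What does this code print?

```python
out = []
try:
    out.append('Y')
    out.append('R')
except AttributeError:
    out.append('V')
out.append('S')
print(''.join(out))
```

Execution trace: 'Y' (try body) → 'R' (try body, no exception) → 'S' (after the try/except). Output: YRS

Answer: YRS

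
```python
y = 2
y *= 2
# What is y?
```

Trace:
`y = 2` → y = 2
`y *= 2` → y = 4
So y = 4

Answer: 4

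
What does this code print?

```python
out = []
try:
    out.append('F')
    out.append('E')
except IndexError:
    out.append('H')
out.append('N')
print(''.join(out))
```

Execution trace: 'F' (try body) → 'E' (try body, no exception) → 'N' (after the try/except). Output: FEN

Answer: FEN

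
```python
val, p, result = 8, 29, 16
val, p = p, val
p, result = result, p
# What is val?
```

Trace:
`val, p, result = 8, 29, 16` → val = 8; p = 29; result = 16
`val, p = p, val` → val = 29; p = 8
`p, result = result, p` → p = 16; result = 8
So val = 29

Answer: 29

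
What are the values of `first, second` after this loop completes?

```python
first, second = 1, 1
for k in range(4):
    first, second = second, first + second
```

Fibonacci: after 4 iterations
`first, second` takes the values: (1, 1) → (1, 2) → (2, 3) → (3, 5) → (5, 8)

Answer: 5, 8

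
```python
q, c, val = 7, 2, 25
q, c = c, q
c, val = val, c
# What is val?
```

Trace:
`q, c, val = 7, 2, 25` → q = 7; c = 2; val = 25
`q, c = c, q` → q = 2; c = 7
`c, val = val, c` → c = 25; val = 7
So val = 7

Answer: 7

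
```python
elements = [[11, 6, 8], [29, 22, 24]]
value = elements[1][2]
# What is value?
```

Trace:
`elements = [[11, 6, 8], [29, 22, 24]]` → elements = [[11, 6, 8], [29, 22, 24]]
`value = elements[1][2]` → value = 24
So value = 24

Answer: 24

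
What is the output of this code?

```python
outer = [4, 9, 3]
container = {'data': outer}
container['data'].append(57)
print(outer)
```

Key concept: dict holds reference to list.
Step by step:
`outer = [4, 9, 3]` → outer = [4, 9, 3]
`container = {'data': outer}` → container = {'data': [4, 9, 3]}
`container['data'].append(57)` → outer = [4, 9, 3, 57]; container = {'data': [4, 9, 3, 57]}
`print(outer)` → prints [4, 9, 3, 57]

Answer: [4, 9, 3, 57]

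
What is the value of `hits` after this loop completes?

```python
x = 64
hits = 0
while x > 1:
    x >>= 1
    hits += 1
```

Count right shifts until 1
`hits` takes the values: 0 → 1 → 2 → 3 → 4 → 5 → 6

Answer: 6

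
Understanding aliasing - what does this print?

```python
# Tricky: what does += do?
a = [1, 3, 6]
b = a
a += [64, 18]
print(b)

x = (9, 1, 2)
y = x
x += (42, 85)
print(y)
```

Key concept: += behavior differs for mutable vs immutable.
Step by step:
`a = [1, 3, 6]` → a = [1, 3, 6]
`b = a` → b = [1, 3, 6] (same object as a)
`a += [64, 18]` → a = [1, 3, 6, 64, 18] (same object as b); b = [1, 3, 6, 64, 18] (same object as a)
`print(b)` → prints [1, 3, 6, 64, 18]
`x = (9, 1, 2)` → x = (9, 1, 2)
`y = x` → y = (9, 1, 2)
`x += (42, 85)` → x = (9, 1, 2, 42, 85)
`print(y)` → prints (9, 1, 2)

Answer:
[1, 3, 6, 64, 18]
(9, 1, 2)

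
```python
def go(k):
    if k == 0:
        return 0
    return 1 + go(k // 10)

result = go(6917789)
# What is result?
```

Count of digits of 6917789: 7

Answer: 7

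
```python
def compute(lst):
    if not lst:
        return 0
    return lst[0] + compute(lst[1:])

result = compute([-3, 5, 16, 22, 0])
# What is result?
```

(-3) + 5 + 16 + 22 + 0 + 0 = 40

Answer: 40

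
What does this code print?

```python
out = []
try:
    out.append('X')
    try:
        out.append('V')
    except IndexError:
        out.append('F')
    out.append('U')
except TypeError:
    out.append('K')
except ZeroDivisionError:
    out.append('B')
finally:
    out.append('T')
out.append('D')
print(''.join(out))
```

Execution trace: 'X' (try body) → 'V' (inner try body, no exception) → 'U' (try body, no exception) → 'T' (finally) → 'D' (after the try/except). Output: XVUTD

Answer: XVUTD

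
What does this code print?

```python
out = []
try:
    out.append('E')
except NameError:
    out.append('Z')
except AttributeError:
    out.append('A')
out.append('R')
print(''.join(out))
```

Execution trace: 'E' (try body, no exception) → 'R' (after the try/except). Output: ER

Answer: ER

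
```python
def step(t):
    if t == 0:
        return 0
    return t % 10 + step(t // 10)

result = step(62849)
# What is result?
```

Sum of digits of 62849: 9 + 4 + 8 + 2 + 6 = 29

Answer: 29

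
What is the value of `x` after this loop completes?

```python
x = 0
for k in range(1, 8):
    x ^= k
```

XOR of 1 to 7
`x` takes the values: 0 → 1 → 3 → 0 → 4 → 1 → 7 → 0

Answer: 0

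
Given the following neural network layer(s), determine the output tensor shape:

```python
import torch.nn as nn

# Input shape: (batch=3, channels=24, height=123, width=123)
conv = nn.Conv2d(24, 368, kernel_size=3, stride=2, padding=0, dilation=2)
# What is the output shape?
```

Input: (3, 24, 123, 123) -> Output: (3, 368, 60, 60)

Answer: (3, 368, 60, 60)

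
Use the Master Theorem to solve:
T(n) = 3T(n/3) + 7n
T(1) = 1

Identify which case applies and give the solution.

a=3, b=3, f(n)=7n. log_3(3) = 1. Since c=1 = 1, Case 2 applies: T(n) = Θ(n^log_b(a) · log n) = O(n log n).

Answer: O(n log n) - Case 2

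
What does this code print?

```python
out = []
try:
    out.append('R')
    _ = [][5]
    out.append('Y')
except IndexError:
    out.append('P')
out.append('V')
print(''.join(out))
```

Execution trace: 'R' (try body) → 'P' (except IndexError) → 'V' (after the try/except). Output: RPV

Answer: RPV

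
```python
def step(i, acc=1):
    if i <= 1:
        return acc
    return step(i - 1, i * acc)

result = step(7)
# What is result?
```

Accumulator trace (n, acc): (7, 1) -> (6, 7) -> (5, 42) -> (4, 210) -> (3, 840) -> (2, 2520) -> (1, 5040) -> return 5040

Answer: 5040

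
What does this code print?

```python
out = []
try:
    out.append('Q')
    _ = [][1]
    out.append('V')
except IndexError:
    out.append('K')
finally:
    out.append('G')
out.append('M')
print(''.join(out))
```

Execution trace: 'Q' (try body) → 'K' (except IndexError) → 'G' (finally) → 'M' (after the try/except). Output: QKGM

Answer: QKGM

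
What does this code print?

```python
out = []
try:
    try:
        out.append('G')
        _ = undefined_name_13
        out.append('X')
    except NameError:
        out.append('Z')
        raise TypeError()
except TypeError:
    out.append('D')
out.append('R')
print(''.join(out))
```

Execution trace: 'G' (inner try body) → 'Z' (inner except NameError) → 'D' (outer except TypeError) → 'R' (after the try/except). Output: GZDR

Answer: GZDR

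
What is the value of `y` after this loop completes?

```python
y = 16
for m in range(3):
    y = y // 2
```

Halve 3 times: 16 // 2^3 = 2
`y` takes the values: 16 → 8 → 4 → 2

Answer: 2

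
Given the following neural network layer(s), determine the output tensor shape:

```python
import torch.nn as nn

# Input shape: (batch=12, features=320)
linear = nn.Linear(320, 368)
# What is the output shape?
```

Input: (12, 320) -> Output: (12, 368)

Answer: (12, 368)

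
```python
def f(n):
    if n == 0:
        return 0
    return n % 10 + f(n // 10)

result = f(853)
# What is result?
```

Sum of digits of 853: 3 + 5 + 8 = 16

Answer: 16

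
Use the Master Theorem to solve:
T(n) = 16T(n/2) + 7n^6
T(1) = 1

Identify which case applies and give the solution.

a=16, b=2, f(n)=7n^6. log_2(16) = 4. Since c=6 > 4 and the regularity condition holds (16(n/2)^6 = (16/2^6)n^6 with 16/2^6 < 1), Case 3 applies: T(n) = Θ(f(n)) = O(n^6).

Answer: O(n^6) - Case 3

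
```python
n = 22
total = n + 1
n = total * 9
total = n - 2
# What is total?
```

Trace:
`n = 22` → n = 22
`total = n + 1` → total = 23
`n = total * 9` → n = 207
`total = n - 2` → total = 205
So total = 205

Answer: 205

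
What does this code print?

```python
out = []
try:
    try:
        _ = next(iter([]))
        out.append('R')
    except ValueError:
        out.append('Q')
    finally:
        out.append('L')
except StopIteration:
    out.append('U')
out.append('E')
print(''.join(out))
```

Execution trace: 'L' (finally) → 'U' (outer except StopIteration) → 'E' (after the try/except). Output: LUE

Answer: LUE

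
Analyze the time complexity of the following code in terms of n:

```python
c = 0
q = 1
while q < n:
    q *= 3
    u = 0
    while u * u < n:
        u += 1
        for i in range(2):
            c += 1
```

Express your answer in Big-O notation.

Each loop level contributes: log n × √n × 1. Multiplying the contributions gives O(√n log n).

Answer: O(√n log n)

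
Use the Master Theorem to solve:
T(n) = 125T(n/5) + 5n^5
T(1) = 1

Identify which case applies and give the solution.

a=125, b=5, f(n)=5n^5. log_5(125) = 3. Since c=5 > 3 and the regularity condition holds (125(n/5)^5 = (125/5^5)n^5 with 125/5^5 < 1), Case 3 applies: T(n) = Θ(f(n)) = O(n^5).

Answer: O(n^5) - Case 3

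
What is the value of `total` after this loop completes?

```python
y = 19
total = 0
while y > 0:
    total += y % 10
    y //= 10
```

Sum digits of 19
`total` takes the values: 0 → 9 → 10

Answer: 10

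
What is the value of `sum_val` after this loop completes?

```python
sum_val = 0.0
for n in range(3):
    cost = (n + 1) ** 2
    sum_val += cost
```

Sum of squared losses 1² + 2² + ... + 3²
`sum_val` takes the values: 0.0 → 1.0 → 5.0 → 14.0

Answer: 14.0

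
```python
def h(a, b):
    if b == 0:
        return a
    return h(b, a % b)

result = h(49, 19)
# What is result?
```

h(49, 19) -> h(19, 11) -> h(11, 8) -> h(8, 3) -> h(3, 2) -> h(2, 1) -> h(1, 0) -> 1

Answer: 1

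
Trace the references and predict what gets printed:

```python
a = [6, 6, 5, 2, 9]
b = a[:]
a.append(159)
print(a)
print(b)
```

Key concept: slice [:] creates copy.
Step by step:
`a = [6, 6, 5, 2, 9]` → a = [6, 6, 5, 2, 9]
`b = a[:]` → b = [6, 6, 5, 2, 9]
`a.append(159)` → a = [6, 6, 5, 2, 9, 159]
`print(a)` → prints [6, 6, 5, 2, 9, 159]
`print(b)` → prints [6, 6, 5, 2, 9]

Answer:
[6, 6, 5, 2, 9, 159]
[6, 6, 5, 2, 9]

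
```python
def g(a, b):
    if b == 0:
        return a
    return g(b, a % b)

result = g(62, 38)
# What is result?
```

g(62, 38) -> g(38, 24) -> g(24, 14) -> g(14, 10) -> g(10, 4) -> g(4, 2) -> g(2, 0) -> 2

Answer: 2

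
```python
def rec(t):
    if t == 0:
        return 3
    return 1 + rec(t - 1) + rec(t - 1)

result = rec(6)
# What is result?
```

rec(t) = 1 + 2·rec(t-1), rec(0)=3. Closed form: (3+1)·2^6 - 1 = 255.

Answer: 255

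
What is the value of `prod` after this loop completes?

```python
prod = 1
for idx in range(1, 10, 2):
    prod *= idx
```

Product of 1, 3, 5, ... up to 9
`prod` takes the values: 1 → 3 → 15 → 105 → 945

Answer: 945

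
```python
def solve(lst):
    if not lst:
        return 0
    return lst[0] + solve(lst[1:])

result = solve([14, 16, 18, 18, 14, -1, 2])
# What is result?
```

14 + 16 + 18 + 18 + 14 + (-1) + 2 + 0 = 81

Answer: 81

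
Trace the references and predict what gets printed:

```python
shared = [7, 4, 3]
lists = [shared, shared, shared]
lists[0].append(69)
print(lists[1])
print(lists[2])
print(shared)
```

Key concept: list of same reference.
Step by step:
`shared = [7, 4, 3]` → shared = [7, 4, 3]
`lists = [shared, shared, shared]` → lists = [[7, 4, 3], [7, 4, 3], [7, 4, 3]]
`lists[0].append(69)` → shared = [7, 4, 3, 69]; lists = [[7, 4, 3, 69], [7, 4, 3, 69], [7, 4, 3, 69]]
`print(lists[1])` → prints [7, 4, 3, 69]
`print(lists[2])` → prints [7, 4, 3, 69]
`print(shared)` → prints [7, 4, 3, 69]

Answer:
[7, 4, 3, 69]
[7, 4, 3, 69]
[7, 4, 3, 69]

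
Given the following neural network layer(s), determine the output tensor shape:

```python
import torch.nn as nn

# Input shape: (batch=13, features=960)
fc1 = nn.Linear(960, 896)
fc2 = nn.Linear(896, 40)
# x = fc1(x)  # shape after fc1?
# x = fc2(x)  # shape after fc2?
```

Input: (13, 960) -> after fc1: (13, 896) -> Output: (13, 40)

Answer: (13, 40)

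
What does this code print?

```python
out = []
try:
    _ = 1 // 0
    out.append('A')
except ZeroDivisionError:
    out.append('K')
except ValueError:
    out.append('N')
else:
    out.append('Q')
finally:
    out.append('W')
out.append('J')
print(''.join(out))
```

Execution trace: 'K' (except ZeroDivisionError) → 'W' (finally) → 'J' (after the try/except). Output: KWJ

Answer: KWJ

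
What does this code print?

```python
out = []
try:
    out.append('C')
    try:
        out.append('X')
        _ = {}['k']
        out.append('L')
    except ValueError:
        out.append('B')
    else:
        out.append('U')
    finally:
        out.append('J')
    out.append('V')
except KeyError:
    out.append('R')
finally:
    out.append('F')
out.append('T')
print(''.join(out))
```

Execution trace: 'C' (try body) → 'X' (inner try body) → 'J' (inner finally) → 'R' (except KeyError) → 'F' (finally) → 'T' (after the try/except). Output: CXJRFT

Answer: CXJRFT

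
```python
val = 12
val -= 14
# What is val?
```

Trace:
`val = 12` → val = 12
`val -= 14` → val = -2
So val = -2

Answer: -2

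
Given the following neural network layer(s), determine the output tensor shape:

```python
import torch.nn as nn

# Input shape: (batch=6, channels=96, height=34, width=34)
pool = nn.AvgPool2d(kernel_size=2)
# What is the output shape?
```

Input: (6, 96, 34, 34) -> Output: (6, 96, 17, 17)

Answer: (6, 96, 17, 17)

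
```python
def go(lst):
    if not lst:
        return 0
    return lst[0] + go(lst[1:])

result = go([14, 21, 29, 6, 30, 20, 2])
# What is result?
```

14 + 21 + 29 + 6 + 30 + 20 + 2 + 0 = 122

Answer: 122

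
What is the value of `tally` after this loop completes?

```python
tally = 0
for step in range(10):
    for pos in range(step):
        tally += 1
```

Triangle number: 0+1+2+...+9
`tally` takes the values: 0 → 1 → 2 → 3 → 4 → 5 → 6 → 7 → 8 → 9 → 10 → 11 → 12 → 13 → 14 → 15 → 16 → 17 → 18 → 19 → 20 → 21 → 22 → 23 → 24 → 25 → 26 → 27 → 28 → 29 → … → 41 → 42 → 43 → 44 → 45

Answer: 45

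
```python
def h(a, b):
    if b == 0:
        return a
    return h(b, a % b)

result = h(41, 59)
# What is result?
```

h(41, 59) -> h(59, 41) -> h(41, 18) -> h(18, 5) -> h(5, 3) -> h(3, 2) -> h(2, 1) -> h(1, 0) -> 1

Answer: 1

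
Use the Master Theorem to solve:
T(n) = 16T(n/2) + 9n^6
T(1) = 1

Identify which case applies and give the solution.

a=16, b=2, f(n)=9n^6. log_2(16) = 4. Since c=6 > 4 and the regularity condition holds (16(n/2)^6 = (16/2^6)n^6 with 16/2^6 < 1), Case 3 applies: T(n) = Θ(f(n)) = O(n^6).

Answer: O(n^6) - Case 3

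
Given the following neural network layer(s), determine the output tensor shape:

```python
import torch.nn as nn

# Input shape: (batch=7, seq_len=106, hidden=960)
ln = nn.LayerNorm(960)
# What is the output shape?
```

Input: (7, 106, 960) -> Output: (7, 106, 960)

Answer: (7, 106, 960)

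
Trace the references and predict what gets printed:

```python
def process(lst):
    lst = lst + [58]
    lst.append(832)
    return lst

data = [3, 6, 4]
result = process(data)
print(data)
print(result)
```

Key concept: rebinding parameter vs mutation.
Step by step:
`data = [3, 6, 4]` → data = [3, 6, 4]
`result = process(data)` → result = [3, 6, 4, 58, 832]
`print(data)` → prints [3, 6, 4]
`print(result)` → prints [3, 6, 4, 58, 832]

Answer:
[3, 6, 4]
[3, 6, 4, 58, 832]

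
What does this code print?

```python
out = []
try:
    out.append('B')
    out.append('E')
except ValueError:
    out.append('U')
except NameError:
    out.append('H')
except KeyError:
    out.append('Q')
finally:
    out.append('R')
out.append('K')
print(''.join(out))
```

Execution trace: 'B' (try body) → 'E' (try body, no exception) → 'R' (finally) → 'K' (after the try/except). Output: BERK

Answer: BERK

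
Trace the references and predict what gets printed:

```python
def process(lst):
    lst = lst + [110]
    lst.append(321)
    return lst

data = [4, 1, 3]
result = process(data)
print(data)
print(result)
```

Key concept: rebinding parameter vs mutation.
Step by step:
`data = [4, 1, 3]` → data = [4, 1, 3]
`result = process(data)` → result = [4, 1, 3, 110, 321]
`print(data)` → prints [4, 1, 3]
`print(result)` → prints [4, 1, 3, 110, 321]

Answer:
[4, 1, 3]
[4, 1, 3, 110, 321]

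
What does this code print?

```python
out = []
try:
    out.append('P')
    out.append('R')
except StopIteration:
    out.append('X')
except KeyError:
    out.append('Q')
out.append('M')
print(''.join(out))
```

Execution trace: 'P' (try body) → 'R' (try body, no exception) → 'M' (after the try/except). Output: PRM

Answer: PRM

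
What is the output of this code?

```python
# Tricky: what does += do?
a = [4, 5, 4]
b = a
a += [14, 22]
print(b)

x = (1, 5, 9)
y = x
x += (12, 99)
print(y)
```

Key concept: += behavior differs for mutable vs immutable.
Step by step:
`a = [4, 5, 4]` → a = [4, 5, 4]
`b = a` → b = [4, 5, 4] (same object as a)
`a += [14, 22]` → a = [4, 5, 4, 14, 22] (same object as b); b = [4, 5, 4, 14, 22] (same object as a)
`print(b)` → prints [4, 5, 4, 14, 22]
`x = (1, 5, 9)` → x = (1, 5, 9)
`y = x` → y = (1, 5, 9)
`x += (12, 99)` → x = (1, 5, 9, 12, 99)
`print(y)` → prints (1, 5, 9)

Answer:
[4, 5, 4, 14, 22]
(1, 5, 9)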